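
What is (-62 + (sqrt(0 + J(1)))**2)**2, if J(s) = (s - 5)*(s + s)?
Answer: 4900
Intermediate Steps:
J(s) = 2*s*(-5 + s) (J(s) = (-5 + s)*(2*s) = 2*s*(-5 + s))
(-62 + (sqrt(0 + J(1)))**2)**2 = (-62 + (sqrt(0 + 2*1*(-5 + 1)))**2)**2 = (-62 + (sqrt(0 + 2*1*(-4)))**2)**2 = (-62 + (sqrt(0 - 8))**2)**2 = (-62 + (sqrt(-8))**2)**2 = (-62 + (2*I*sqrt(2))**2)**2 = (-62 - 8)**2 = (-70)**2 = 4900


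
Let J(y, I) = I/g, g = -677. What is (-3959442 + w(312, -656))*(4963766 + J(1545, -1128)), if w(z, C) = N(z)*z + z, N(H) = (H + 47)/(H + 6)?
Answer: -705077908043147620/35881 ≈ -1.9650e+13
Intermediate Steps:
N(H) = (47 + H)/(6 + H)
w(z, C) = z + z*(47 + z)/(6 + z) (w(z, C) = ((47 + z)/(6 + z))*z + z = z*(47 + z)/(6 + z) + z = z + z*(47 + z)/(6 + z))
J(y, I) = -I/677 (J(y, I) = I/(-677) = I*(-1/677) = -I/677)
(-3959442 + w(312, -656))*(4963766 + J(1545, -1128)) = (-3959442 + 312*(53 + 2*312)/(6 + 312))*(4963766 - 1/677*(-1128)) = (-3959442 + 312*(53 + 624)/318)*(4963766 + 1128/677) = (-3959442 + 312*(1/318)*677)*(3360470710/677) = (-3959442 + 35204/53)*(3360470710/677) = -209815222/53*3360470710/677 = -705077908043147620/35881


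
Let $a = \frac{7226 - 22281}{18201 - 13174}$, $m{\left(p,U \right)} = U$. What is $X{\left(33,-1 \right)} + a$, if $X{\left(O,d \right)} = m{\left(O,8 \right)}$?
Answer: $\frac{25161}{5027} \approx 5.0052$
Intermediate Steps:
$X{\left(O,d \right)} = 8$
$a = - \frac{15055}{5027} \approx -2.9948$
$X{\left(33,-1 \right)} + a = 8 - \frac{15055}{5027} = \frac{25161}{5027}$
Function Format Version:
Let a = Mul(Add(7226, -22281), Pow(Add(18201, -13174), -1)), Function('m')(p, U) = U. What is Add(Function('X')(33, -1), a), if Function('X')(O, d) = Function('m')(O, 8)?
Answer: Rational(25161, 5027) ≈ 5.0052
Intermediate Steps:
Function('X')(O, d) = 8
a = Rational(-15055, 5027) (a = Mul(-15055, Pow(5027, -1)) = Mul(-15055, Rational(1, 5027)) = Rational(-15055, 5027) ≈ -2.9948)
Add(Function('X')(33, -1), a) = Add(8, Rational(-15055, 5027)) = Rational(25161, 5027)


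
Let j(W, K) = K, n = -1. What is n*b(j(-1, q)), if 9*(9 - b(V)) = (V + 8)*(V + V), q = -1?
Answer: -95/9 ≈ -10.556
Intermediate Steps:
b(V) = 9 - 2*V*(8 + V)/9 (b(V) = 9 - (V + 8)*(V + V)/9 = 9 - (8 + V)*2*V/9 = 9 - 2*V*(8 + V)/9)
n*b(j(-1, q)) = -(9 - 16/9*(-1) - 2/9*(-1)²) = -(9 + 16/9 - 2/9*1) = -(9 + 16/9 - 2/9) = -1*95/9 = -95/9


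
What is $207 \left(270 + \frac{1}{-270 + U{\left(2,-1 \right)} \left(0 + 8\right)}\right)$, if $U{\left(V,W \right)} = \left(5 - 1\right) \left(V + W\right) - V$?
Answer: $\frac{14195853}{254} \approx 55889.0$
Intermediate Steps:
$U{\left(V,W \right)} = 3 V + 4 W$ ($U{\left(V,W \right)} = \left(5 - 1\right) \left(V + W\right) - V = 4 \left(V + W\right) - V = \left(4 V + 4 W\right) - V = 3 V + 4 W$)
$207 \left(270 + \frac{1}{-270 + U{\left(2,-1 \right)} \left(0 + 8\right)}\right) = 207 \left(270 + \frac{1}{-270 + \left(3 \cdot 2 + 4 \left(-1\right)\right) \left(0 + 8\right)}\right) = 207 \left(270 + \frac{1}{-270 + \left(6 - 4\right) 8}\right) = 207 \left(270 + \frac{1}{-270 + 2 \cdot 8}\right) = 207 \left(270 + \frac{1}{-270 + 16}\right) = 207 \left(270 + \frac{1}{-254}\right) = 207 \left(270 - \frac{1}{254}\right) = 207 \cdot \frac{68579}{254} = \frac{14195853}{254}$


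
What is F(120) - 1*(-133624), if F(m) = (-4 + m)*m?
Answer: 147544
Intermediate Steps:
F(m) = m*(-4 + m)
F(120) - 1*(-133624) = 120*(-4 + 120) - 1*(-133624) = 120*116 + 133624 = 13920 + 133624 = 147544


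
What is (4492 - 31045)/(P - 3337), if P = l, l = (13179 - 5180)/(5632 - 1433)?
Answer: 5868213/737056 ≈ 7.9617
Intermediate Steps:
l = 421/221 (l = 7999/4199 = 7999*(1/4199) = 421/221 ≈ 1.9050)
P = 421/221 ≈ 1.9050
(4492 - 31045)/(P - 3337) = (4492 - 31045)/(421/221 - 3337) = -26553/(-737056/221) = -26553*(-221/737056) = 5868213/737056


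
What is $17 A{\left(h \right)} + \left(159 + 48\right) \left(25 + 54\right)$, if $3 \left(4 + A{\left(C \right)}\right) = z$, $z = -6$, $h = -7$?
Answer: $16251$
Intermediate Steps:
$A{\left(C \right)} = -6$ ($A{\left(C \right)} = -4 + \frac{1}{3} \left(-6\right) = -4 - 2 = -6$)
$17 A{\left(h \right)} + \left(159 + 48\right) \left(25 + 54\right) = 17 \left(-6\right) + \left(159 + 48\right) \left(25 + 54\right) = -102 + 207 \cdot 79 = -102 + 16353 = 16251$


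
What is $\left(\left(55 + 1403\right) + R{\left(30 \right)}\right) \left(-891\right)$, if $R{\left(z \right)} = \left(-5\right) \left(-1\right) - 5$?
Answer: $-1299078$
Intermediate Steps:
$R{\left(z \right)} = 0$ ($R{\left(z \right)} = 5 - 5 = 0$)
$\left(\left(55 + 1403\right) + R{\left(30 \right)}\right) \left(-891\right) = \left(\left(55 + 1403\right) + 0\right) \left(-891\right) = \left(1458 + 0\right) \left(-891\right) = 1458 \left(-891\right) = -1299078$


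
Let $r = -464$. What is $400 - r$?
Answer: $864$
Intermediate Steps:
$400 - r = 400 - -464 = 400 + 464 = 864$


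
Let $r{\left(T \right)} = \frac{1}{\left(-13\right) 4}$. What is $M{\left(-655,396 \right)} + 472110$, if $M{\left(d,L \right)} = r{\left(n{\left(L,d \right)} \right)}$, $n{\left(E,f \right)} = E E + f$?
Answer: $\frac{24549719}{52} \approx 4.7211 \cdot 10^{5}$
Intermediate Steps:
$n{\left(E,f \right)} = f + E^{2}$ ($n{\left(E,f \right)} = E^{2} + f = f + E^{2}$)
$r{\left(T \right)} = - \frac{1}{52}$ ($r{\left(T \right)} = \left(- \frac{1}{13}\right) \frac{1}{4} = - \frac{1}{52}$)
$M{\left(d,L \right)} = - \frac{1}{52}$
$M{\left(-655,396 \right)} + 472110 = - \frac{1}{52} + 472110 = \frac{24549719}{52}$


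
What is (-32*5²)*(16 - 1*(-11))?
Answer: -21600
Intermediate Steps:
(-32*5²)*(16 - 1*(-11)) = (-32*25)*(16 + 11) = -800*27 = -21600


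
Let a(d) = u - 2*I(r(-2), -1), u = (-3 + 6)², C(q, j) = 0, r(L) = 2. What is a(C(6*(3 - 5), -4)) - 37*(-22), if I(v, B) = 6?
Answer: 811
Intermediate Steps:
u = 9 (u = 3² = 9)
a(d) = -3 (a(d) = 9 - 2*6 = 9 - 12 = -3)
a(C(6*(3 - 5), -4)) - 37*(-22) = -3 - 37*(-22) = -3 + 814 = 811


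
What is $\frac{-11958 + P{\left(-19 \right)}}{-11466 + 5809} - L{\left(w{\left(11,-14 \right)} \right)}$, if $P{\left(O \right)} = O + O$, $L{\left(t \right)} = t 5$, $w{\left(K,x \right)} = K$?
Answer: $- \frac{299139}{5657} \approx -52.879$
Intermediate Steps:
$L{\left(t \right)} = 5 t$
$P{\left(O \right)} = 2 O$
$\frac{-11958 + P{\left(-19 \right)}}{-11466 + 5809} - L{\left(w{\left(11,-14 \right)} \right)} = \frac{-11958 + 2 \left(-19\right)}{-11466 + 5809} - 5 \cdot 11 = \frac{-11958 - 38}{-5657} - 55 = \left(-11996\right) \left(- \frac{1}{5657}\right) - 55 = \frac{11996}{5657} - 55 = - \frac{299139}{5657}$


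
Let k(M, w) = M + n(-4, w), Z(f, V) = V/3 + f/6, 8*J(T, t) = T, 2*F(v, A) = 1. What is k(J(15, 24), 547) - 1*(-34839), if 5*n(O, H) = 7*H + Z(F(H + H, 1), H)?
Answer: 4277179/120 ≈ 35643.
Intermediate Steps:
F(v, A) = ½ (F(v, A) = (½)*1 = ½)
J(T, t) = T/8
Z(f, V) = V/3 + f/6 (Z(f, V) = V*(⅓) + f*(⅙) = V/3 + f/6)
n(O, H) = 1/60 + 22*H/15 (n(O, H) = (7*H + (H/3 + (⅙)*(½)))/5 = (7*H + (H/3 + 1/12))/5 = (7*H + (1/12 + H/3))/5 = (1/12 + 22*H/3)/5 = 1/60 + 22*H/15)
k(M, w) = 1/60 + M + 22*w/15 (k(M, w) = M + (1/60 + 22*w/15) = 1/60 + M + 22*w/15)
k(J(15, 24), 547) - 1*(-34839) = (1/60 + (⅛)*15 + (22/15)*547) - 1*(-34839) = (1/60 + 15/8 + 12034/15) + 34839 = 96499/120 + 34839 = 4277179/120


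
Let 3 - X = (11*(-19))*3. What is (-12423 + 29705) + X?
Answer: 17912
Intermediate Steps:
X = 630 (X = 3 - 11*(-19)*3 = 3 - (-209)*3 = 3 - 1*(-627) = 3 + 627 = 630)
(-12423 + 29705) + X = (-12423 + 29705) + 630 = 17282 + 630 = 17912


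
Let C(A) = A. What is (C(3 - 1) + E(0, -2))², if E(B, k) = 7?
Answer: 81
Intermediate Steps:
(C(3 - 1) + E(0, -2))² = ((3 - 1) + 7)² = (2 + 7)² = 9² = 81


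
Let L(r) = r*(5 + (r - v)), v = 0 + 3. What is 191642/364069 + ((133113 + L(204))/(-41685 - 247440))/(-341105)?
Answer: 6300059283997901/11968402258111875 ≈ 0.52639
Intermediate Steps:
v = 3
L(r) = r*(2 + r) (L(r) = r*(5 + (r - 1*3)) = r*(5 + (r - 3)) = r*(5 + (-3 + r)) = r*(2 + r))
191642/364069 + ((133113 + L(204))/(-41685 - 247440))/(-341105) = 191642/364069 + ((133113 + 204*(2 + 204))/(-41685 - 247440))/(-341105) = 191642*(1/364069) + ((133113 + 204*206)/(-289125))*(-1/341105) = 191642/364069 + ((133113 + 42024)*(-1/289125))*(-1/341105) = 191642/364069 + (175137*(-1/289125))*(-1/341105) = 191642/364069 - 58379/96375*(-1/341105) = 191642/364069 + 58379/32873994375 = 6300059283997901/11968402258111875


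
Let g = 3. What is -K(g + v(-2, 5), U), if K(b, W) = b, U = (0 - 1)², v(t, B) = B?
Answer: -8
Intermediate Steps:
U = 1 (U = (-1)² = 1)
-K(g + v(-2, 5), U) = -(3 + 5) = -1*8 = -8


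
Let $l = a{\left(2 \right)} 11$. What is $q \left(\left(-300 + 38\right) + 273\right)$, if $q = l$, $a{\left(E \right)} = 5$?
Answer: $605$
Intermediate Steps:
$l = 55$ ($l = 5 \cdot 11 = 55$)
$q = 55$
$q \left(\left(-300 + 38\right) + 273\right) = 55 \left(\left(-300 + 38\right) + 273\right) = 55 \left(-262 + 273\right) = 55 \cdot 11 = 605$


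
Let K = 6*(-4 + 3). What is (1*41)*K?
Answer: -246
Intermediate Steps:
K = -6 (K = 6*(-1) = -6)
(1*41)*K = (1*41)*(-6) = 41*(-6) = -246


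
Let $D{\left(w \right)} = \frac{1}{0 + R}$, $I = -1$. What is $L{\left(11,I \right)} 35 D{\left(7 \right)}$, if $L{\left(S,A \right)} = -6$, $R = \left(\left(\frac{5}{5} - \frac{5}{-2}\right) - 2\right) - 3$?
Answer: $140$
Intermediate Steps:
$R = - \frac{3}{2}$ ($R = \left(\left(5 \cdot \frac{1}{5} - - \frac{5}{2}\right) - 2\right) - 3 = \left(\left(1 + \frac{5}{2}\right) - 2\right) - 3 = \left(\frac{7}{2} - 2\right) - 3 = \frac{3}{2} - 3 = - \frac{3}{2} \approx -1.5$)
$D{\left(w \right)} = - \frac{2}{3}$ ($D{\left(w \right)} = \frac{1}{0 - \frac{3}{2}} = \frac{1}{- \frac{3}{2}} = - \frac{2}{3}$)
$L{\left(11,I \right)} 35 D{\left(7 \right)} = \left(-6\right) 35 \left(- \frac{2}{3}\right) = \left(-210\right) \left(- \frac{2}{3}\right) = 140$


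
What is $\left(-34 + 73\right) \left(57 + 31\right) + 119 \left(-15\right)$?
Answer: $1647$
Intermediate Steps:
$\left(-34 + 73\right) \left(57 + 31\right) + 119 \left(-15\right) = 39 \cdot 88 - 1785 = 3432 - 1785 = 1647$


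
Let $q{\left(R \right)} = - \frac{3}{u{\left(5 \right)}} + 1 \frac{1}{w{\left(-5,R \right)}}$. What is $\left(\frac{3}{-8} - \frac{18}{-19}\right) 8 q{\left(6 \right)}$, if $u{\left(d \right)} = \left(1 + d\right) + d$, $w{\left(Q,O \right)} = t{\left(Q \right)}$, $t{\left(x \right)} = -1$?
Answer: $- \frac{1218}{209} \approx -5.8278$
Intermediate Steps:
$w{\left(Q,O \right)} = -1$
$u{\left(d \right)} = 1 + 2 d$
$q{\left(R \right)} = - \frac{14}{11}$ ($q{\left(R \right)} = - \frac{3}{1 + 2 \cdot 5} + 1 \frac{1}{-1} = - \frac{3}{1 + 10} + 1 \left(-1\right) = - \frac{3}{11} - 1 = - \frac{14}{11}$)
$\left(\frac{3}{-8} - \frac{18}{-19}\right) 8 q{\left(6 \right)} = \left(\frac{3}{-8} - \frac{18}{-19}\right) 8 \left(- \frac{14}{11}\right) = \left(3 \left(- \frac{1}{8}\right) - - \frac{18}{19}\right) 8 \left(- \frac{14}{11}\right) = \left(- \frac{3}{8} + \frac{18}{19}\right) 8 \left(- \frac{14}{11}\right) = \frac{87}{152} \cdot 8 \left(- \frac{14}{11}\right) = \frac{87}{19} \left(- \frac{14}{11}\right) = - \frac{1218}{209}$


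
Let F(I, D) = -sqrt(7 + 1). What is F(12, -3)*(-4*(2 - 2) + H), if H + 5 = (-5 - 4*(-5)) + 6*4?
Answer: -68*sqrt(2) ≈ -96.167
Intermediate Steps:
F(I, D) = -2*sqrt(2) (F(I, D) = -sqrt(8) = -2*sqrt(2))
H = 34 (H = -5 + ((-5 - 4*(-5)) + 6*4) = -5 + ((-5 + 20) + 24) = -5 + (15 + 24) = -5 + 39 = 34)
F(12, -3)*(-4*(2 - 2) + H) = (-2*sqrt(2))*(-4*(2 - 2) + 34) = (-2*sqrt(2))*(-4*0 + 34) = (-2*sqrt(2))*(0 + 34) = -2*sqrt(2)*34 = -68*sqrt(2)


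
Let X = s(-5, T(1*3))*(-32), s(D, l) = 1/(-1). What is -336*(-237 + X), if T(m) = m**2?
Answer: 68880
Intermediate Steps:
s(D, l) = -1 (s(D, l) = 1*(-1) = -1)
X = 32 (X = -1*(-32) = 32)
-336*(-237 + X) = -336*(-237 + 32) = -336*(-205) = 68880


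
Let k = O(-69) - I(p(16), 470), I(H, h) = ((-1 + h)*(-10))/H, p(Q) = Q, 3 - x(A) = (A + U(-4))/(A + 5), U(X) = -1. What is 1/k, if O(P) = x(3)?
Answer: 8/2367 ≈ 0.0033798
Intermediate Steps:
x(A) = 3 - (-1 + A)/(5 + A) (x(A) = 3 - (A - 1)/(A + 5) = 3 - (-1 + A)/(5 + A))
O(P) = 11/4 (O(P) = 2*(8 + 3)/(5 + 3) = 2*11/8 = 2*(⅛)*11 = 11/4)
I(H, h) = (10 - 10*h)/H
k = 2367/8 (k = 11/4 - 10*(1 - 1*470)/16 = 11/4 - 10*(1 - 470)/16 = 11/4 - 10*(-469)/16 = 11/4 - 1*(-2345/8) = 11/4 + 2345/8 = 2367/8 ≈ 295.88)
1/k = 1/(2367/8) = 8/2367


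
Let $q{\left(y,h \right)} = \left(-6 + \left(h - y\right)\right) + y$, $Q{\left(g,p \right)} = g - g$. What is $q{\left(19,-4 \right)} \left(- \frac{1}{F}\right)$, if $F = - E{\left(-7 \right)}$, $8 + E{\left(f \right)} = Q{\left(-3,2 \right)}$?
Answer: $\frac{5}{4} \approx 1.25$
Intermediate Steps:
$Q{\left(g,p \right)} = 0$
$E{\left(f \right)} = -8$ ($E{\left(f \right)} = -8 + 0 = -8$)
$F = 8$ ($F = \left(-1\right) \left(-8\right) = 8$)
$q{\left(y,h \right)} = -6 + h$ ($q{\left(y,h \right)} = \left(-6 + h - y\right) + y = -6 + h$)
$q{\left(19,-4 \right)} \left(- \frac{1}{F}\right) = \left(-6 - 4\right) \left(- \frac{1}{8}\right) = - 10 \left(\left(-1\right) \frac{1}{8}\right) = \left(-10\right) \left(- \frac{1}{8}\right) = \frac{5}{4}$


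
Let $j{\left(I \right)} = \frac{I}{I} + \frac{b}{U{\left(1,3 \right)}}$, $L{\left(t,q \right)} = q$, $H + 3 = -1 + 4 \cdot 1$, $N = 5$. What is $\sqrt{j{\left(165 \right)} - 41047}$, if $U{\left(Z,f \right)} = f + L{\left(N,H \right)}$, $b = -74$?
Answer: $\frac{2 i \sqrt{92409}}{3} \approx 202.66 i$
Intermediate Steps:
$H = 0$ ($H = -3 + \left(-1 + 4 \cdot 1\right) = -3 + \left(-1 + 4\right) = -3 + 3 = 0$)
$U{\left(Z,f \right)} = f$ ($U{\left(Z,f \right)} = f + 0 = f$)
$j{\left(I \right)} = - \frac{71}{3}$ ($j{\left(I \right)} = \frac{I}{I} - \frac{74}{3} = 1 - \frac{74}{3} = - \frac{71}{3}$)
$\sqrt{j{\left(165 \right)} - 41047} = \sqrt{- \frac{71}{3} - 41047} = \sqrt{- \frac{123212}{3}} = \frac{2 i \sqrt{92409}}{3}$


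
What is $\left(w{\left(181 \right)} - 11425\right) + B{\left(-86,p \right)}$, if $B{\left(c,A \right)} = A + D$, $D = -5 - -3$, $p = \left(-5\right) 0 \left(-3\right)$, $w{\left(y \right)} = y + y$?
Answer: $-11065$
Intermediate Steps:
$w{\left(y \right)} = 2 y$
$p = 0$ ($p = 0 \left(-3\right) = 0$)
$D = -2$ ($D = -5 + 3 = -2$)
$B{\left(c,A \right)} = -2 + A$ ($B{\left(c,A \right)} = A - 2 = -2 + A$)
$\left(w{\left(181 \right)} - 11425\right) + B{\left(-86,p \right)} = \left(2 \cdot 181 - 11425\right) + \left(-2 + 0\right) = \left(362 - 11425\right) - 2 = -11063 - 2 = -11065$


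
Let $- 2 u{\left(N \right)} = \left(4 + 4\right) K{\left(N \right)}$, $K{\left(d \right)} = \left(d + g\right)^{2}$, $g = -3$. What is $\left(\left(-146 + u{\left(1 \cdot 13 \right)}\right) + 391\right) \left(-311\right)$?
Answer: $48205$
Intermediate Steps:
$K{\left(d \right)} = \left(-3 + d\right)^{2}$ ($K{\left(d \right)} = \left(d - 3\right)^{2} = \left(-3 + d\right)^{2}$)
$u{\left(N \right)} = - 4 \left(-3 + N\right)^{2}$ ($u{\left(N \right)} = - \frac{\left(4 + 4\right) \left(-3 + N\right)^{2}}{2} = - \frac{8 \left(-3 + N\right)^{2}}{2} = - 4 \left(-3 + N\right)^{2}$)
$\left(\left(-146 + u{\left(1 \cdot 13 \right)}\right) + 391\right) \left(-311\right) = \left(\left(-146 - 4 \left(-3 + 1 \cdot 13\right)^{2}\right) + 391\right) \left(-311\right) = \left(\left(-146 - 4 \left(-3 + 13\right)^{2}\right) + 391\right) \left(-311\right) = \left(\left(-146 - 4 \cdot 10^{2}\right) + 391\right) \left(-311\right) = \left(\left(-146 - 400\right) + 391\right) \left(-311\right) = \left(-546 + 391\right) \left(-311\right) = \left(-155\right) \left(-311\right) = 48205$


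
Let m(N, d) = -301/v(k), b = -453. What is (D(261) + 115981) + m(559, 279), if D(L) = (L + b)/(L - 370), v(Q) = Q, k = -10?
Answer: 126454019/1090 ≈ 1.1601e+5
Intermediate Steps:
m(N, d) = 301/10 (m(N, d) = -301/(-10) = -301*(-1/10) = 301/10)
D(L) = (-453 + L)/(-370 + L) (D(L) = (L - 453)/(L - 370) = (-453 + L)/(-370 + L))
(D(261) + 115981) + m(559, 279) = ((-453 + 261)/(-370 + 261) + 115981) + 301/10 = (-192/(-109) + 115981) + 301/10 = (-1/109*(-192) + 115981) + 301/10 = (192/109 + 115981) + 301/10 = 12642121/109 + 301/10 = 126454019/1090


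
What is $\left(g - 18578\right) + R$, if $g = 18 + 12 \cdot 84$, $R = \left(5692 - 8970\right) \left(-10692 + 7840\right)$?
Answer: $9331304$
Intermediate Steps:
$R = 9348856$ ($R = \left(-3278\right) \left(-2852\right) = 9348856$)
$g = 1026$ ($g = 18 + 1008 = 1026$)
$\left(g - 18578\right) + R = \left(1026 - 18578\right) + 9348856 = -17552 + 9348856 = 9331304$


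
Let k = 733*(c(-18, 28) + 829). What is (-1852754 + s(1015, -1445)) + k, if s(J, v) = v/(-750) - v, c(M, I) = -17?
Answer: -188416661/150 ≈ -1.2561e+6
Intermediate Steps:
k = 595196 (k = 733*(-17 + 829) = 733*812 = 595196)
s(J, v) = -751*v/750 (s(J, v) = v*(-1/750) - v = -v/750 - v = -751*v/750)
(-1852754 + s(1015, -1445)) + k = (-1852754 - 751/750*(-1445)) + 595196 = (-1852754 + 217039/150) + 595196 = -277696061/150 + 595196 = -188416661/150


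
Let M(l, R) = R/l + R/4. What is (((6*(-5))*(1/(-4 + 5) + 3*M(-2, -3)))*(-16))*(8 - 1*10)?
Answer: -3120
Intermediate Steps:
M(l, R) = R/4 + R/l (M(l, R) = R/l + R*(¼) = R/l + R/4 = R/4 + R/l)
(((6*(-5))*(1/(-4 + 5) + 3*M(-2, -3)))*(-16))*(8 - 1*10) = (((6*(-5))*(1/(-4 + 5) + 3*((¼)*(-3) - 3/(-2))))*(-16))*(8 - 1*10) = (-30*(1/1 + 3*(-¾ - 3*(-½)))*(-16))*(8 - 10) = (-30*(1 + 3*(-¾ + 3/2))*(-16))*(-2) = (-30*(1 + 3*(¾))*(-16))*(-2) = (-30*(1 + 9/4)*(-16))*(-2) = (-30*13/4*(-16))*(-2) = -195/2*(-16)*(-2) = 1560*(-2) = -3120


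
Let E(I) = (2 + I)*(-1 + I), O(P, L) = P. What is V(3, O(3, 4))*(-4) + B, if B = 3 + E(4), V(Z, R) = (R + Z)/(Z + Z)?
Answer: 17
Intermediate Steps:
V(Z, R) = (R + Z)/(2*Z) (V(Z, R) = (R + Z)/((2*Z)) = (R + Z)*(1/(2*Z)) = (R + Z)/(2*Z))
E(I) = (-1 + I)*(2 + I)
B = 21 (B = 3 + (-2 + 4 + 4**2) = 3 + (-2 + 4 + 16) = 3 + 18 = 21)
V(3, O(3, 4))*(-4) + B = ((1/2)*(3 + 3)/3)*(-4) + 21 = ((1/2)*(1/3)*6)*(-4) + 21 = 1*(-4) + 21 = -4 + 21 = 17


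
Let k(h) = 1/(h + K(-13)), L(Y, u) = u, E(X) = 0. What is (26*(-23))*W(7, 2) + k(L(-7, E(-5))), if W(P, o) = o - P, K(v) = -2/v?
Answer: 5993/2 ≈ 2996.5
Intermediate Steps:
k(h) = 1/(2/13 + h) (k(h) = 1/(h - 2/(-13)) = 1/(h - 2*(-1/13)) = 1/(h + 2/13) = 1/(2/13 + h))
(26*(-23))*W(7, 2) + k(L(-7, E(-5))) = (26*(-23))*(2 - 1*7) + 13/(2 + 13*0) = -598*(2 - 7) + 13/(2 + 0) = -598*(-5) + 13/2 = 2990 + 13*(½) = 2990 + 13/2 = 5993/2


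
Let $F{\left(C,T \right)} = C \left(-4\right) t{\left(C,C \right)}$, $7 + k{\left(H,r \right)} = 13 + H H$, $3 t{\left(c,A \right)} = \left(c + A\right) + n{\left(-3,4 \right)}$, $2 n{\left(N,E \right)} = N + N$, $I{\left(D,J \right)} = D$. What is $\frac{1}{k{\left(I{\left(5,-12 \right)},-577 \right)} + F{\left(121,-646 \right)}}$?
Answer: $- \frac{3}{115583} \approx -2.5955 \cdot 10^{-5}$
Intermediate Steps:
$n{\left(N,E \right)} = N$ ($n{\left(N,E \right)} = \frac{N + N}{2} = \frac{2 N}{2} = N$)
$t{\left(c,A \right)} = -1 + \frac{A}{3} + \frac{c}{3}$ ($t{\left(c,A \right)} = \frac{\left(c + A\right) - 3}{3} = \frac{\left(A + c\right) - 3}{3} = \frac{-3 + A + c}{3} = -1 + \frac{A}{3} + \frac{c}{3}$)
$k{\left(H,r \right)} = 6 + H^{2}$ ($k{\left(H,r \right)} = -7 + \left(13 + H H\right) = -7 + \left(13 + H^{2}\right) = 6 + H^{2}$)
$F{\left(C,T \right)} = - 4 C \left(-1 + \frac{2 C}{3}\right)$ ($F{\left(C,T \right)} = C \left(-4\right) \left(-1 + \frac{C}{3} + \frac{C}{3}\right) = - 4 C \left(-1 + \frac{2 C}{3}\right)$)
$\frac{1}{k{\left(I{\left(5,-12 \right)},-577 \right)} + F{\left(121,-646 \right)}} = \frac{1}{\left(6 + 5^{2}\right) + \frac{4}{3} \cdot 121 \left(3 - 242\right)} = \frac{1}{\left(6 + 25\right) + \frac{4}{3} \cdot 121 \left(3 - 242\right)} = \frac{1}{31 + \frac{4}{3} \cdot 121 \left(-239\right)} = \frac{1}{31 - \frac{115676}{3}} = \frac{1}{- \frac{115583}{3}} = - \frac{3}{115583}$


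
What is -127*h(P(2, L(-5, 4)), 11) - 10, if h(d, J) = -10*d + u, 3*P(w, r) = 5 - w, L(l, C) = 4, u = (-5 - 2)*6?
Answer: 6594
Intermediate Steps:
u = -42 (u = -7*6 = -42)
P(w, r) = 5/3 - w/3 (P(w, r) = (5 - w)/3 = 5/3 - w/3)
h(d, J) = -42 - 10*d (h(d, J) = -10*d - 42 = -42 - 10*d)
-127*h(P(2, L(-5, 4)), 11) - 10 = -127*(-42 - 10*(5/3 - ⅓*2)) - 10 = -127*(-42 - 10*(5/3 - ⅔)) - 10 = -127*(-42 - 10*1) - 10 = -127*(-42 - 10) - 10 = -127*(-52) - 10 = 6604 - 10 = 6594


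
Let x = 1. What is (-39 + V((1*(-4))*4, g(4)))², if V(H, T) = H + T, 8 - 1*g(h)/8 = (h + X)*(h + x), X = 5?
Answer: 123201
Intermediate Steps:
g(h) = 64 - 8*(1 + h)*(5 + h) (g(h) = 64 - 8*(h + 5)*(h + 1) = 64 - 8*(5 + h)*(1 + h) = 64 - 8*(1 + h)*(5 + h))
(-39 + V((1*(-4))*4, g(4)))² = (-39 + ((1*(-4))*4 + (24 - 48*4 - 8*4²)))² = (-39 + (-4*4 + (24 - 192 - 8*16)))² = (-39 + (-16 + (24 - 192 - 128)))² = (-39 + (-16 - 296))² = (-39 - 312)² = (-351)² = 123201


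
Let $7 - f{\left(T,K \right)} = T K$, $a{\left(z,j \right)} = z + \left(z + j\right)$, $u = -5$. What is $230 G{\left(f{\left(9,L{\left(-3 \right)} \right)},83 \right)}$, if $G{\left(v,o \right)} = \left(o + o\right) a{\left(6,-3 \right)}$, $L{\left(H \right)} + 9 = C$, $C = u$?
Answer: $343620$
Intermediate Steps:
$C = -5$
$L{\left(H \right)} = -14$ ($L{\left(H \right)} = -9 - 5 = -14$)
$a{\left(z,j \right)} = j + 2 z$ ($a{\left(z,j \right)} = z + \left(j + z\right) = j + 2 z$)
$f{\left(T,K \right)} = 7 - K T$ ($f{\left(T,K \right)} = 7 - T K = 7 - K T$)
$G{\left(v,o \right)} = 18 o$ ($G{\left(v,o \right)} = \left(o + o\right) \left(-3 + 2 \cdot 6\right) = 2 o \left(-3 + 12\right) = 2 o 9 = 18 o$)
$230 G{\left(f{\left(9,L{\left(-3 \right)} \right)},83 \right)} = 230 \cdot 18 \cdot 83 = 230 \cdot 1494 = 343620$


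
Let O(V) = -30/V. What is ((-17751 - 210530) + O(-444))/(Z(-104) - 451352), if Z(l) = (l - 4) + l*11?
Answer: 16892789/33492696 ≈ 0.50437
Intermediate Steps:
Z(l) = -4 + 12*l (Z(l) = (-4 + l) + 11*l = -4 + 12*l)
((-17751 - 210530) + O(-444))/(Z(-104) - 451352) = ((-17751 - 210530) - 30/(-444))/((-4 + 12*(-104)) - 451352) = (-228281 - 30*(-1/444))/((-4 - 1248) - 451352) = (-228281 + 5/74)/(-1252 - 451352) = -16892789/74/(-452604) = -16892789/74*(-1/452604) = 16892789/33492696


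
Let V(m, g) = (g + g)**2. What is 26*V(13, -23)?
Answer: 55016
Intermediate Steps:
V(m, g) = 4*g**2 (V(m, g) = (2*g)**2 = 4*g**2)
26*V(13, -23) = 26*(4*(-23)**2) = 26*(4*529) = 26*2116 = 55016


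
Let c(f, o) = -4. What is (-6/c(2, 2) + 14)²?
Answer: 961/4 ≈ 240.25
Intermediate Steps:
(-6/c(2, 2) + 14)² = (-6/(-4) + 14)² = (-6*(-¼) + 14)² = (3/2 + 14)² = (31/2)² = 961/4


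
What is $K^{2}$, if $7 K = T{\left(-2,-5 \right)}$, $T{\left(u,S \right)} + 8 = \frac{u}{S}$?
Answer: $\frac{1444}{1225} \approx 1.1788$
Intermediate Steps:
$T{\left(u,S \right)} = -8 + \frac{u}{S}$
$K = - \frac{38}{35}$ ($K = \frac{-8 - \frac{2}{-5}}{7} = \frac{-8 - - \frac{2}{5}}{7} = \frac{-8 + \frac{2}{5}}{7} = \frac{1}{7} \left(- \frac{38}{5}\right) = - \frac{38}{35} \approx -1.0857$)
$K^{2} = \left(- \frac{38}{35}\right)^{2} = \frac{1444}{1225}$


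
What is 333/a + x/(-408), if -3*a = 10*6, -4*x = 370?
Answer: -67007/4080 ≈ -16.423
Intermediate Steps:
x = -185/2 (x = -¼*370 = -185/2 ≈ -92.500)
a = -20 (a = -10*6/3 = -⅓*60 = -20)
333/a + x/(-408) = 333/(-20) - 185/2/(-408) = 333*(-1/20) - 185/2*(-1/408) = -333/20 + 185/816 = -67007/4080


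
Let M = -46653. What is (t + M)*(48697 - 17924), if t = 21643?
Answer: -769632730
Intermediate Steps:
(t + M)*(48697 - 17924) = (21643 - 46653)*(48697 - 17924) = -25010*30773 = -769632730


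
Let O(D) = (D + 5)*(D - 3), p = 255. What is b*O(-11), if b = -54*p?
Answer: -1156680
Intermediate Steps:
O(D) = (-3 + D)*(5 + D) (O(D) = (5 + D)*(-3 + D) = (-3 + D)*(5 + D))
b = -13770 (b = -54*255 = -13770)
b*O(-11) = -13770*(-15 + (-11)² + 2*(-11)) = -13770*(-15 + 121 - 22) = -13770*84 = -1156680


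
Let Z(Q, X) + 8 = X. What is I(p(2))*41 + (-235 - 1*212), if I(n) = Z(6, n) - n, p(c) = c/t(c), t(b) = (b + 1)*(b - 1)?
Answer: -775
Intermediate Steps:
t(b) = (1 + b)*(-1 + b)
Z(Q, X) = -8 + X
p(c) = c/(-1 + c²)
I(n) = -8 (I(n) = (-8 + n) - n = -8)
I(p(2))*41 + (-235 - 1*212) = -8*41 + (-235 - 1*212) = -328 + (-235 - 212) = -328 - 447 = -775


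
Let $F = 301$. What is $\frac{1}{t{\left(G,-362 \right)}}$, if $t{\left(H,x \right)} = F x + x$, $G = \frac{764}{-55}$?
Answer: $- \frac{1}{109324} \approx -9.1471 \cdot 10^{-6}$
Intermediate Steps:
$G = - \frac{764}{55}$ ($G = 764 \left(- \frac{1}{55}\right) = - \frac{764}{55} \approx -13.891$)
$t{\left(H,x \right)} = 302 x$ ($t{\left(H,x \right)} = 301 x + x = 302 x$)
$\frac{1}{t{\left(G,-362 \right)}} = \frac{1}{302 \left(-362\right)} = \frac{1}{-109324} = - \frac{1}{109324}$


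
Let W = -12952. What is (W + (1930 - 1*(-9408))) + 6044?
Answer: 4430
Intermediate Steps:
(W + (1930 - 1*(-9408))) + 6044 = (-12952 + (1930 - 1*(-9408))) + 6044 = (-12952 + (1930 + 9408)) + 6044 = (-12952 + 11338) + 6044 = -1614 + 6044 = 4430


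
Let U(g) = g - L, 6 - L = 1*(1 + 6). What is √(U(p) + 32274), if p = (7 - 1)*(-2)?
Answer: √32263 ≈ 179.62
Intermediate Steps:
p = -12 (p = 6*(-2) = -12)
L = -1 (L = 6 - (1 + 6) = 6 - 7 = -1)
U(g) = 1 + g (U(g) = g - 1*(-1) = g + 1 = 1 + g)
√(U(p) + 32274) = √((1 - 12) + 32274) = √(-11 + 32274) = √32263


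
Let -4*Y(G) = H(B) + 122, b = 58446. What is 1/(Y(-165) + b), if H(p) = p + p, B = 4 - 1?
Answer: 1/58414 ≈ 1.7119e-5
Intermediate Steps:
B = 3
H(p) = 2*p
Y(G) = -32 (Y(G) = -(2*3 + 122)/4 = -(6 + 122)/4 = -¼*128 = -32)
1/(Y(-165) + b) = 1/(-32 + 58446) = 1/58414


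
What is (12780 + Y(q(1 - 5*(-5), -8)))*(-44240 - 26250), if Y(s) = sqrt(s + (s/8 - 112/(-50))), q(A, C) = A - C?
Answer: -900862200 - 7049*sqrt(4049) ≈ -9.0131e+8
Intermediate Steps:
Y(s) = sqrt(56/25 + 9*s/8) (Y(s) = sqrt(s + (s*(1/8) - 112*(-1/50))) = sqrt(s + (s/8 + 56/25)) = sqrt(s + (56/25 + s/8)) = sqrt(56/25 + 9*s/8))
(12780 + Y(q(1 - 5*(-5), -8)))*(-44240 - 26250) = (12780 + sqrt(896 + 450*((1 - 5*(-5)) - 1*(-8)))/20)*(-44240 - 26250) = (12780 + sqrt(896 + 450*((1 + 25) + 8))/20)*(-70490) = (12780 + sqrt(896 + 450*(26 + 8))/20)*(-70490) = (12780 + sqrt(896 + 450*34)/20)*(-70490) = (12780 + sqrt(896 + 15300)/20)*(-70490) = (12780 + sqrt(16196)/20)*(-70490) = (12780 + (2*sqrt(4049))/20)*(-70490) = (12780 + sqrt(4049)/10)*(-70490) = -900862200 - 7049*sqrt(4049)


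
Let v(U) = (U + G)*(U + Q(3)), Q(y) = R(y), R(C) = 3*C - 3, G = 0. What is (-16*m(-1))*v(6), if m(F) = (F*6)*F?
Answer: -6912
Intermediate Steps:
R(C) = -3 + 3*C
Q(y) = -3 + 3*y
m(F) = 6*F² (m(F) = (6*F)*F = 6*F²)
v(U) = U*(6 + U) (v(U) = (U + 0)*(U + (-3 + 3*3)) = U*(U + (-3 + 9)) = U*(U + 6) = U*(6 + U))
(-16*m(-1))*v(6) = (-96*(-1)²)*(6*(6 + 6)) = (-96)*(6*12) = -16*6*72 = -96*72 = -6912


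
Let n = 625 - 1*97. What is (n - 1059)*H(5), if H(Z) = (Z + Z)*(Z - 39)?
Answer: 180540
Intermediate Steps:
n = 528 (n = 625 - 97 = 528)
H(Z) = 2*Z*(-39 + Z) (H(Z) = (2*Z)*(-39 + Z) = 2*Z*(-39 + Z))
(n - 1059)*H(5) = (528 - 1059)*(2*5*(-39 + 5)) = -1062*5*(-34) = -531*(-340) = 180540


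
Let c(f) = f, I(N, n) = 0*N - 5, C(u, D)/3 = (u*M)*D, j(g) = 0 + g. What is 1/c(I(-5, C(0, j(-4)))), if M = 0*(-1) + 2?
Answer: -1/5 ≈ -0.20000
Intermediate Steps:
j(g) = g
M = 2 (M = 0 + 2 = 2)
C(u, D) = 6*D*u (C(u, D) = 3*((u*2)*D) = 3*((2*u)*D) = 3*(2*D*u) = 6*D*u)
I(N, n) = -5 (I(N, n) = 0 - 5 = -5)
1/c(I(-5, C(0, j(-4)))) = 1/(-5) = -1/5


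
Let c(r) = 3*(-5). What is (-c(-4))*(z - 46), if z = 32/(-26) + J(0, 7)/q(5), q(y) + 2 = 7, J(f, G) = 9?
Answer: -8859/13 ≈ -681.46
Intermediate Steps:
c(r) = -15
q(y) = 5 (q(y) = -2 + 7 = 5)
z = 37/65 (z = 32/(-26) + 9/5 = 32*(-1/26) + 9*(⅕) = -16/13 + 9/5 = 37/65 ≈ 0.56923)
(-c(-4))*(z - 46) = (-1*(-15))*(37/65 - 46) = 15*(-2953/65) = -8859/13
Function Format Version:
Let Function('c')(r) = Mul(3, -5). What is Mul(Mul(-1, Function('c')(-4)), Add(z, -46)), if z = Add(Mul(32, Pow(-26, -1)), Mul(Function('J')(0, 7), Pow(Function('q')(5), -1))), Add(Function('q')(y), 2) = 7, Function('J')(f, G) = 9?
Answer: Rational(-8859, 13) ≈ -681.46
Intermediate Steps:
Function('c')(r) = -15
Function('q')(y) = 5 (Function('q')(y) = Add(-2, 7) = 5)
z = Rational(37, 65) (z = Add(Mul(32, Pow(-26, -1)), Mul(9, Pow(5, -1))) = Add(Mul(32, Rational(-1, 26)), Mul(9, Rational(1, 5))) = Add(Rational(-16, 13), Rational(9, 5)) = Rational(37, 65) ≈ 0.56923)
Mul(Mul(-1, Function('c')(-4)), Add(z, -46)) = Mul(Mul(-1, -15), Add(Rational(37, 65), -46)) = Mul(15, Rational(-2953, 65)) = Rational(-8859, 13)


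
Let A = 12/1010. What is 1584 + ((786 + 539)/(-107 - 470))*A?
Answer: 92309178/58277 ≈ 1584.0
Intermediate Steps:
A = 6/505 (A = 12*(1/1010) = 6/505 ≈ 0.011881)
1584 + ((786 + 539)/(-107 - 470))*A = 1584 + ((786 + 539)/(-107 - 470))*(6/505) = 1584 + (1325/(-577))*(6/505) = 1584 + (1325*(-1/577))*(6/505) = 1584 - 1325/577*6/505 = 1584 - 1590/58277 = 92309178/58277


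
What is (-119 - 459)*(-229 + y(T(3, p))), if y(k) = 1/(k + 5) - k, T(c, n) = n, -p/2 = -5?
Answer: 2071552/15 ≈ 1.3810e+5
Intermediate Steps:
p = 10 (p = -2*(-5) = 10)
y(k) = 1/(5 + k) - k
(-119 - 459)*(-229 + y(T(3, p))) = (-119 - 459)*(-229 + (1 - 1*10**2 - 5*10)/(5 + 10)) = -578*(-229 + (1 - 1*100 - 50)/15) = -578*(-229 + (1 - 100 - 50)/15) = -578*(-229 + (1/15)*(-149)) = -578*(-229 - 149/15) = -578*(-3584/15) = 2071552/15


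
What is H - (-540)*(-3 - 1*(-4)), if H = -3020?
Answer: -2480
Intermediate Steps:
H - (-540)*(-3 - 1*(-4)) = -3020 - (-540)*(-3 - 1*(-4)) = -3020 - (-540)*(-3 + 4) = -3020 - (-540) = -3020 - 1*(-540) = -3020 + 540 = -2480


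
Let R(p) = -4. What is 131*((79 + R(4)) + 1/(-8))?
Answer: 78469/8 ≈ 9808.6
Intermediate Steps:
131*((79 + R(4)) + 1/(-8)) = 131*((79 - 4) + 1/(-8)) = 131*(75 - ⅛) = 131*(599/8) = 78469/8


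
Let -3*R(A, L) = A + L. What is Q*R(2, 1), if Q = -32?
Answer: 32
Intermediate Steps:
R(A, L) = -A/3 - L/3 (R(A, L) = -(A + L)/3 = -A/3 - L/3)
Q*R(2, 1) = -32*(-1/3*2 - 1/3*1) = -32*(-2/3 - 1/3) = -32*(-1) = 32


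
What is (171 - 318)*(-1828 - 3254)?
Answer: 747054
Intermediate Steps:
(171 - 318)*(-1828 - 3254) = -147*(-5082) = 747054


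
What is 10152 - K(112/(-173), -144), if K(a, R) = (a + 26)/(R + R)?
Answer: 84302939/8304 ≈ 10152.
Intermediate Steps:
K(a, R) = (26 + a)/(2*R) (K(a, R) = (26 + a)/((2*R)) = (26 + a)*(1/(2*R)) = (26 + a)/(2*R))
10152 - K(112/(-173), -144) = 10152 - (26 + 112/(-173))/(2*(-144)) = 10152 - (-1)*(26 + 112*(-1/173))/(2*144) = 10152 - (-1)*(26 - 112/173)/(2*144) = 10152 - (-1)*4386/(2*144*173) = 10152 - 1*(-731/8304) = 10152 + 731/8304 = 84302939/8304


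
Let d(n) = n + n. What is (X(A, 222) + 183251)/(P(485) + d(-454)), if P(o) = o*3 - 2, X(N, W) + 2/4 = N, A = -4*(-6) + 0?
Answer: 366549/1090 ≈ 336.28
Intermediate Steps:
A = 24 (A = 24 + 0 = 24)
X(N, W) = -1/2 + N
P(o) = -2 + 3*o (P(o) = 3*o - 2 = -2 + 3*o)
d(n) = 2*n
(X(A, 222) + 183251)/(P(485) + d(-454)) = ((-1/2 + 24) + 183251)/((-2 + 3*485) + 2*(-454)) = (47/2 + 183251)/((-2 + 1455) - 908) = 366549/(2*(1453 - 908)) = (366549/2)/545 = (366549/2)*(1/545) = 366549/1090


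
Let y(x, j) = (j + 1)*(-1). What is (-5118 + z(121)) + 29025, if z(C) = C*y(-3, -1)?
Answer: 23907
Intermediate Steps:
y(x, j) = -1 - j (y(x, j) = (1 + j)*(-1) = -1 - j)
z(C) = 0 (z(C) = C*(-1 - 1*(-1)) = C*(-1 + 1) = C*0 = 0)
(-5118 + z(121)) + 29025 = (-5118 + 0) + 29025 = -5118 + 29025 = 23907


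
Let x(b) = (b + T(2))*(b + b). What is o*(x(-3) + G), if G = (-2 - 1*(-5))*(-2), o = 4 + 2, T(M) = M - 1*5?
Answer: 180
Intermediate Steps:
T(M) = -5 + M (T(M) = M - 5 = -5 + M)
o = 6
x(b) = 2*b*(-3 + b) (x(b) = (b + (-5 + 2))*(b + b) = (b - 3)*(2*b) = (-3 + b)*(2*b) = 2*b*(-3 + b))
G = -6 (G = (-2 + 5)*(-2) = 3*(-2) = -6)
o*(x(-3) + G) = 6*(2*(-3)*(-3 - 3) - 6) = 6*(2*(-3)*(-6) - 6) = 6*(36 - 6) = 6*30 = 180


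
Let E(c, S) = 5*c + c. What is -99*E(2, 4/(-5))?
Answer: -1188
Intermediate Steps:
E(c, S) = 6*c
-99*E(2, 4/(-5)) = -594*2 = -99*12 = -1188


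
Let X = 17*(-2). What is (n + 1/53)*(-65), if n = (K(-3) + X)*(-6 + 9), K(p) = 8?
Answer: 268645/53 ≈ 5068.8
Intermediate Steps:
X = -34
n = -78 (n = (8 - 34)*(-6 + 9) = -26*3 = -78)
(n + 1/53)*(-65) = (-78 + 1/53)*(-65) = -4133/53*(-65) = 268645/53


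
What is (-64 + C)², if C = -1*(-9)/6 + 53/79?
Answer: 95433361/24964 ≈ 3822.8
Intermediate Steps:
C = 343/158 (C = 9*(⅙) + 53*(1/79) = 3/2 + 53/79 = 343/158 ≈ 2.1709)
(-64 + C)² = (-64 + 343/158)² = (-9769/158)² = 95433361/24964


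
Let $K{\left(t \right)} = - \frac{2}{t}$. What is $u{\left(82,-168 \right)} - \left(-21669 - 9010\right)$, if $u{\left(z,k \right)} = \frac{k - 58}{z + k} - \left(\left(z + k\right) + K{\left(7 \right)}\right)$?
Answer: $\frac{9261142}{301} \approx 30768.0$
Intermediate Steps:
$u{\left(z,k \right)} = \frac{2}{7} - k - z + \frac{-58 + k}{k + z}$ ($u{\left(z,k \right)} = \frac{k - 58}{z + k} - \left(\left(z + k\right) - \frac{2}{7}\right) = \frac{-58 + k}{k + z} - \left(\left(k + z\right) - \frac{2}{7}\right) = \frac{-58 + k}{k + z} - \left(- \frac{2}{7} + k + z\right) = \frac{2}{7} - k - z + \frac{-58 + k}{k + z}$)
$u{\left(82,-168 \right)} - \left(-21669 - 9010\right) = \frac{-58 - \left(-168\right)^{2} - 82^{2} + \frac{2}{7} \cdot 82 + \frac{9}{7} \left(-168\right) - \left(-336\right) 82}{-168 + 82} - \left(-21669 - 9010\right) = \frac{-58 - 28224 - 6724 + \frac{164}{7} - 216 + 27552}{-86} - \left(-21669 - 9010\right) = - \frac{-58 - 28224 - 6724 + \frac{164}{7} - 216 + 27552}{86} - -30679 = \left(- \frac{1}{86}\right) \left(- \frac{53526}{7}\right) + 30679 = \frac{26763}{301} + 30679 = \frac{9261142}{301}$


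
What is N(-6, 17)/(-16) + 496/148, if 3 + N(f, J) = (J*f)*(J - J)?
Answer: 2095/592 ≈ 3.5389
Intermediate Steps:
N(f, J) = -3 (N(f, J) = -3 + (J*f)*(J - J) = -3 + (J*f)*0 = -3 + 0 = -3)
N(-6, 17)/(-16) + 496/148 = -3/(-16) + 496/148 = -3*(-1/16) + 496*(1/148) = 3/16 + 124/37 = 2095/592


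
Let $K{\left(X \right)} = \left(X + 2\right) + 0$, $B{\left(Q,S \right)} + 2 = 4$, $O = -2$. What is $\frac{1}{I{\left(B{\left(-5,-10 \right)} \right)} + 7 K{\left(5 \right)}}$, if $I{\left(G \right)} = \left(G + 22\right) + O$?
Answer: $\frac{1}{71} \approx 0.014085$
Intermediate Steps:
$B{\left(Q,S \right)} = 2$ ($B{\left(Q,S \right)} = -2 + 4 = 2$)
$K{\left(X \right)} = 2 + X$ ($K{\left(X \right)} = \left(2 + X\right) + 0 = 2 + X$)
$I{\left(G \right)} = 20 + G$ ($I{\left(G \right)} = \left(G + 22\right) - 2 = \left(22 + G\right) - 2 = 20 + G$)
$\frac{1}{I{\left(B{\left(-5,-10 \right)} \right)} + 7 K{\left(5 \right)}} = \frac{1}{\left(20 + 2\right) + 7 \left(2 + 5\right)} = \frac{1}{22 + 7 \cdot 7} = \frac{1}{22 + 49} = \frac{1}{71}$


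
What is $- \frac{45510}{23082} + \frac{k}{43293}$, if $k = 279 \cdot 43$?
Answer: $- \frac{94074982}{55516057} \approx -1.6946$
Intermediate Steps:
$k = 11997$
$- \frac{45510}{23082} + \frac{k}{43293} = - \frac{45510}{23082} + \frac{11997}{43293} = \left(-45510\right) \frac{1}{23082} + 11997 \cdot \frac{1}{43293} = - \frac{7585}{3847} + \frac{3999}{14431} = - \frac{94074982}{55516057}$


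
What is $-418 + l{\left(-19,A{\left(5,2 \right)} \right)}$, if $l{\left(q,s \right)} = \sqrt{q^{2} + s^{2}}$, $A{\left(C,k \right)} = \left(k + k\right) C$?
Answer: $-418 + \sqrt{761} \approx -390.41$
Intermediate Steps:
$A{\left(C,k \right)} = 2 C k$ ($A{\left(C,k \right)} = 2 k C = 2 C k$)
$-418 + l{\left(-19,A{\left(5,2 \right)} \right)} = -418 + \sqrt{\left(-19\right)^{2} + \left(2 \cdot 5 \cdot 2\right)^{2}} = -418 + \sqrt{361 + 20^{2}} = -418 + \sqrt{361 + 400} = -418 + \sqrt{761}$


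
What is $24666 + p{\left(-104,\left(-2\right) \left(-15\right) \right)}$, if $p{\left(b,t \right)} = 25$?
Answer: $24691$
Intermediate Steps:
$24666 + p{\left(-104,\left(-2\right) \left(-15\right) \right)} = 24666 + 25 = 24691$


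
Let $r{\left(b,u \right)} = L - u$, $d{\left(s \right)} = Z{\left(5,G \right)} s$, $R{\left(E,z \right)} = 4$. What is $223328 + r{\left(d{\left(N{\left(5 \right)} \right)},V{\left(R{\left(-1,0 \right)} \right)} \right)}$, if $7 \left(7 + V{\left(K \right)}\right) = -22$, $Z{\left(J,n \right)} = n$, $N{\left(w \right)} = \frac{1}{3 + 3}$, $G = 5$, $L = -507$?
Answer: $\frac{1559818}{7} \approx 2.2283 \cdot 10^{5}$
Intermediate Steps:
$N{\left(w \right)} = \frac{1}{6}$
$V{\left(K \right)} = - \frac{71}{7}$ ($V{\left(K \right)} = -7 + \frac{1}{7} \left(-22\right) = -7 - \frac{22}{7} = - \frac{71}{7}$)
$d{\left(s \right)} = 5 s$
$r{\left(b,u \right)} = -507 - u$
$223328 + r{\left(d{\left(N{\left(5 \right)} \right)},V{\left(R{\left(-1,0 \right)} \right)} \right)} = 223328 - \frac{3478}{7} = \frac{1559818}{7}$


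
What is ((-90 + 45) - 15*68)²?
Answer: 1134225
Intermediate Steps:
((-90 + 45) - 15*68)² = (-45 - 1020)² = (-1065)² = 1134225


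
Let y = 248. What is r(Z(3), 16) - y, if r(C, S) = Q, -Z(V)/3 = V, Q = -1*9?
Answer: -257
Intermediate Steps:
Q = -9
Z(V) = -3*V
r(C, S) = -9
r(Z(3), 16) - y = -9 - 1*248 = -9 - 248 = -257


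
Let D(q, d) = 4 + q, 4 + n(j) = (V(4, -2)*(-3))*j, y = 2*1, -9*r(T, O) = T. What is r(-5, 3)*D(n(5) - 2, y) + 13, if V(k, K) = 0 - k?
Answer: 407/9 ≈ 45.222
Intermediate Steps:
r(T, O) = -T/9
y = 2
V(k, K) = -k
n(j) = -4 + 12*j (n(j) = -4 + (-1*4*(-3))*j = -4 + (-4*(-3))*j = -4 + 12*j)
r(-5, 3)*D(n(5) - 2, y) + 13 = (-⅑*(-5))*(4 + ((-4 + 12*5) - 2)) + 13 = 5*(4 + ((-4 + 60) - 2))/9 + 13 = 5*(4 + (56 - 2))/9 + 13 = 5*(4 + 54)/9 + 13 = (5/9)*58 + 13 = 290/9 + 13 = 407/9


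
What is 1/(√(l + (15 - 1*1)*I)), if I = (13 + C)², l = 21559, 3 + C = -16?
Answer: √22063/22063 ≈ 0.0067324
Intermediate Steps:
C = -19 (C = -3 - 16 = -19)
I = 36 (I = (13 - 19)² = (-6)² = 36)
1/(√(l + (15 - 1*1)*I)) = 1/(√(21559 + (15 - 1*1)*36)) = 1/(√(21559 + (15 - 1)*36)) = 1/(√(21559 + 14*36)) = 1/(√(21559 + 504)) = 1/(√22063) = √22063/22063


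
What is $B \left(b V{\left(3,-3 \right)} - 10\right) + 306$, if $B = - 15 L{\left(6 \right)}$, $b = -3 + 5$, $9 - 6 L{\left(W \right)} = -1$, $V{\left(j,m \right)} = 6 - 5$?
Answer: $506$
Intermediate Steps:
$V{\left(j,m \right)} = 1$ ($V{\left(j,m \right)} = 6 - 5 = 1$)
$L{\left(W \right)} = \frac{5}{3}$ ($L{\left(W \right)} = \frac{3}{2} - - \frac{1}{6} = \frac{3}{2} + \frac{1}{6} = \frac{5}{3}$)
$b = 2$
$B = -25$ ($B = \left(-15\right) \frac{5}{3} = -25$)
$B \left(b V{\left(3,-3 \right)} - 10\right) + 306 = - 25 \left(2 \cdot 1 - 10\right) + 306 = - 25 \left(2 - 10\right) + 306 = \left(-25\right) \left(-8\right) + 306 = 200 + 306 = 506$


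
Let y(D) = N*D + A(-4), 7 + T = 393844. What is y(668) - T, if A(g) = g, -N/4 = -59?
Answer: -236193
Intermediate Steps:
T = 393837 (T = -7 + 393844 = 393837)
N = 236 (N = -4*(-59) = 236)
y(D) = -4 + 236*D (y(D) = 236*D - 4 = -4 + 236*D)
y(668) - T = (-4 + 236*668) - 1*393837 = (-4 + 157648) - 393837 = 157644 - 393837 = -236193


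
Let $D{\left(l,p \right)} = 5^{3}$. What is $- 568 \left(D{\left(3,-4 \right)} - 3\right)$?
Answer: $-69296$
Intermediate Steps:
$D{\left(l,p \right)} = 125$
$- 568 \left(D{\left(3,-4 \right)} - 3\right) = - 568 \left(125 - 3\right) = \left(-568\right) 122 = -69296$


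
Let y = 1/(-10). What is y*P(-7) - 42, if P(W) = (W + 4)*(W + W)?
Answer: -231/5 ≈ -46.200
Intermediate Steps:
P(W) = 2*W*(4 + W) (P(W) = (4 + W)*(2*W) = 2*W*(4 + W))
y = -1/10 ≈ -0.10000
y*P(-7) - 42 = -(-7)*(4 - 7)/5 - 42 = -(-7)*(-3)/5 - 42 = -1/10*42 - 42 = -21/5 - 42 = -231/5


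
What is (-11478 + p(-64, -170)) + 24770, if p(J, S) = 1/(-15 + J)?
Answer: 1050067/79 ≈ 13292.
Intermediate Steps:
(-11478 + p(-64, -170)) + 24770 = (-11478 + 1/(-15 - 64)) + 24770 = (-11478 + 1/(-79)) + 24770 = (-11478 - 1/79) + 24770 = -906763/79 + 24770 = 1050067/79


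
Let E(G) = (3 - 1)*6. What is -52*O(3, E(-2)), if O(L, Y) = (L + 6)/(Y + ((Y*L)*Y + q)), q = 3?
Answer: -156/149 ≈ -1.0470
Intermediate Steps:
E(G) = 12 (E(G) = 2*6 = 12)
O(L, Y) = (6 + L)/(3 + Y + L*Y**2) (O(L, Y) = (L + 6)/(Y + ((Y*L)*Y + 3)) = (6 + L)/(Y + ((L*Y)*Y + 3)) = (6 + L)/(Y + (L*Y**2 + 3)) = (6 + L)/(Y + (3 + L*Y**2)) = (6 + L)/(3 + Y + L*Y**2))
-52*O(3, E(-2)) = -52*(6 + 3)/(3 + 12 + 3*12**2) = -52*9/(3 + 12 + 3*144) = -52*9/(3 + 12 + 432) = -52*9/447 = -52*3/149 = -156/149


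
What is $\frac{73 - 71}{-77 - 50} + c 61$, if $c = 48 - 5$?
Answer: $\frac{333119}{127} \approx 2623.0$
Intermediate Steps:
$c = 43$ ($c = 48 - 5 = 43$)
$\frac{73 - 71}{-77 - 50} + c 61 = \frac{73 - 71}{-77 - 50} + 43 \cdot 61 = \frac{2}{-127} + 2623 = 2 \left(- \frac{1}{127}\right) + 2623 = - \frac{2}{127} + 2623 = \frac{333119}{127}$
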